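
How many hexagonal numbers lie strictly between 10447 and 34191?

58

The n-th hexagonal number is n(2n−1).
Smallest index with value > 10447: n = 73 (giving 10585).
Largest index with value < 34191: n = 130 (giving 33670).
Indices 73 through 130: 58 terms.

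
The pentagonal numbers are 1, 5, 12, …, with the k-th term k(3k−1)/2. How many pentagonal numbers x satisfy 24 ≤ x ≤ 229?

The n-th pentagonal number is n(3n−1)/2.
Smallest index with value ≥ 24: n = 5 (giving 35).
Largest index with value ≤ 229: n = 12 (giving 210).
Indices 5 through 12: 8 terms.

8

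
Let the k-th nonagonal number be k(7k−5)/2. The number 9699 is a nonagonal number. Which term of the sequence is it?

Set n(7n−5)/2 = 9699, giving 7n² − 5n − 19398 = 0.
The discriminant is 25 + 56·9699 = 543169, and √543169 = 737.
So n = (5 + 737) / 14 = 742/14 = 53.
Check: 53·(7·53 − 5)/2 = 9699. ✓

53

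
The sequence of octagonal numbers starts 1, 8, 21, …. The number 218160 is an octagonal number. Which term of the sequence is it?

270

Set n(3n−2) = 218160, giving 3n² − 2n − 218160 = 0.
The discriminant is 4 + 12·218160 = 2617924, and √2617924 = 1618.
So n = (2 + 1618) / 6 = 1620/6 = 270.
Check: 270·(3·270 − 2) = 218160. ✓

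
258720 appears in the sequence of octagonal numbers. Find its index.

294

Set n(3n−2) = 258720, giving 3n² − 2n − 258720 = 0.
So n = (2 + 1762) / 6 = 1764/6 = 294.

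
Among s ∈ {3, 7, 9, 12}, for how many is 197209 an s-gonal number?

s = 3: P(3, 627) = 196878 and P(3, 628) = 197506; 197209 is not s-gonal.
s = 7: P(7, 281) = 196981 and P(7, 282) = 198387; 197209 is not s-gonal.
s = 9: P(9, 237) = 195999 and P(9, 238) = 197659; 197209 is not s-gonal.
s = 12: P(12, 199) = 197209. ✓
Hits: s ∈ {12} → 1.

1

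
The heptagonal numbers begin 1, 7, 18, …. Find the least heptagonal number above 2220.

Solve n(5n−3)/2 > 2220 for integer n.
The largest n with value ≤ 2220 is 30 (since 2205 ≤ 2220 < 2356), so the first above is n = 31, value 2356.

2356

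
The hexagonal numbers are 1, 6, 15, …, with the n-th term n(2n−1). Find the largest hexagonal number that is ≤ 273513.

Solve n(2n−1) ≤ 273513 for integer n.
n = 370 gives 273430 ≤ 273513, while n = 371 gives 274911 > 273513; so the answer is 273430.

273430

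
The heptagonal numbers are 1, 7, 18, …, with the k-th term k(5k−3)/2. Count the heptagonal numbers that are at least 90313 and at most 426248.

The n-th heptagonal number is n(5n−3)/2.
Smallest index with value ≥ 90313: n = 191 (giving 90916).
Largest index with value ≤ 426248: n = 413 (giving 425803).
Indices 191 through 413: 223 terms.

223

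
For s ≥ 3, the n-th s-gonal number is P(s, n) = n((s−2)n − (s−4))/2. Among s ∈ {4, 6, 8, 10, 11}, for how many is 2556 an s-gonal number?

1

s = 4: P(4, 50) = 2500 and P(4, 51) = 2601; 2556 is not s-gonal.
s = 6: P(6, 36) = 2556. ✓
s = 8: P(8, 29) = 2465 and P(8, 30) = 2640; 2556 is not s-gonal.
s = 10: P(10, 25) = 2425 and P(10, 26) = 2626; 2556 is not s-gonal.
s = 11: P(11, 24) = 2508 and P(11, 25) = 2725; 2556 is not s-gonal.
Hits: s ∈ {6} → 1.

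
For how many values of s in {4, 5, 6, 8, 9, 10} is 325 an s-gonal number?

s = 4: P(4, 18) = 324 and P(4, 19) = 361; 325 is not s-gonal.
s = 5: P(5, 14) = 287 and P(5, 15) = 330; 325 is not s-gonal.
s = 6: P(6, 13) = 325. ✓
s = 8: P(8, 10) = 280 and P(8, 11) = 341; 325 is not s-gonal.
s = 9: P(9, 10) = 325. ✓
s = 10: P(10, 9) = 297 and P(10, 10) = 370; 325 is not s-gonal.
Hits: s ∈ {6, 9} → 2.

2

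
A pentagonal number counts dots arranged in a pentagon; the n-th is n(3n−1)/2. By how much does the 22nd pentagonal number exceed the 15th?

385

22·(3·22 − 1)/2 = 715 and 15·(3·15 − 1)/2 = 330.
Difference: 715 − 330 = 385.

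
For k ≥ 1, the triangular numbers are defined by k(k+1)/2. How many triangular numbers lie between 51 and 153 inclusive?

The n-th triangular number is n(n+1)/2.
Smallest index with value ≥ 51: n = 10 (giving 55).
Largest index with value ≤ 153: n = 17 (giving 153).
Indices 10 through 17: 8 terms.

8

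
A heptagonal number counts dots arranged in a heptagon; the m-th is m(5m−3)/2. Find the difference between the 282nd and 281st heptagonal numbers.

Consecutive heptagonal numbers differ by 5n − 4: here 5·282 − 4 = 1406.

1406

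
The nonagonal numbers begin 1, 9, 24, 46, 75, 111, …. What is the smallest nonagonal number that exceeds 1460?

1491

Solve n(7n−5)/2 > 1460 for integer n.
The largest n with value ≤ 1460 is 20 (since 1350 ≤ 1460 < 1491), so the first above is n = 21, value 1491.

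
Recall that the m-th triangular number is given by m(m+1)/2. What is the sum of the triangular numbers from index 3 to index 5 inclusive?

31

Σ i(i+1)/2 = (Σi² + Σi) / 2 over i = 3..5.
Σi = 15 − 3 = 12 and Σi² = 55 − 5 = 50.
(1·50 + 1·12) / 2 = 62/2 = 31.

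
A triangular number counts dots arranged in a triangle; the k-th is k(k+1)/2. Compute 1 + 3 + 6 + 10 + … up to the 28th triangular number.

4060

Σ i(i+1)/2 = (Σi² + Σi) / 2 over i = 1..28.
Σi = 406 and Σi² = 7714.
(1·7714 + 1·406) / 2 = 8120/2 = 4060.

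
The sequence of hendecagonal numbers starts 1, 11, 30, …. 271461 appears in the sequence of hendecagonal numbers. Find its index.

Set n(9n−7)/2 = 271461, giving 9n² − 7n − 542922 = 0.
So n = (7 + 4421) / 18 = 4428/18 = 246.

246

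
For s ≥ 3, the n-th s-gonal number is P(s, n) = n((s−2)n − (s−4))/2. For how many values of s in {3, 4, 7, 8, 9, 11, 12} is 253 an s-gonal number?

1

s = 3: P(3, 22) = 253. ✓
s = 4: P(4, 15) = 225 and P(4, 16) = 256; 253 is not s-gonal.
s = 7: P(7, 10) = 235 and P(7, 11) = 286; 253 is not s-gonal.
s = 8: P(8, 9) = 225 and P(8, 10) = 280; 253 is not s-gonal.
s = 9: P(9, 8) = 204 and P(9, 9) = 261; 253 is not s-gonal.
s = 11: P(11, 7) = 196 and P(11, 8) = 260; 253 is not s-gonal.
s = 12: P(12, 7) = 217 and P(12, 8) = 288; 253 is not s-gonal.
Hits: s ∈ {3} → 1.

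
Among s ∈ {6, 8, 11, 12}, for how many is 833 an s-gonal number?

s = 6: P(6, 20) = 780 and P(6, 21) = 861; 833 is not s-gonal.
s = 8: P(8, 17) = 833. ✓
s = 11: P(11, 14) = 833. ✓
s = 12: P(12, 13) = 793 and P(12, 14) = 924; 833 is not s-gonal.
Hits: s ∈ {8, 11} → 2.

2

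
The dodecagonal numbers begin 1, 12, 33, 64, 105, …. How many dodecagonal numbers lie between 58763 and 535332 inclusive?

The n-th dodecagonal number is n(5n−4).
Smallest index with value ≥ 58763: n = 109 (giving 58969).
Largest index with value ≤ 535332: n = 327 (giving 533337).
Indices 109 through 327: 219 terms.

219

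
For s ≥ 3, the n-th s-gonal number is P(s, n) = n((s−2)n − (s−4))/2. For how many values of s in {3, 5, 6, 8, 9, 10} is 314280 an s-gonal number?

1

s = 3: P(3, 792) = 314028 and P(3, 793) = 314821; 314280 is not s-gonal.
s = 5: P(5, 457) = 313045 and P(5, 458) = 314417; 314280 is not s-gonal.
s = 6: P(6, 396) = 313236 and P(6, 397) = 314821; 314280 is not s-gonal.
s = 8: P(8, 324) = 314280. ✓
s = 9: P(9, 300) = 314250 and P(9, 301) = 316351; 314280 is not s-gonal.
s = 10: P(10, 280) = 312760 and P(10, 281) = 315001; 314280 is not s-gonal.
Hits: s ∈ {8} → 1.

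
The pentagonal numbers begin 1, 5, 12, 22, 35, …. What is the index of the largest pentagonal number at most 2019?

36

Solve n(3n−1)/2 ≤ 2019 for integer n.
n = 36 gives 1926 ≤ 2019, while n = 37 gives 2035 > 2019; so the answer is index 36.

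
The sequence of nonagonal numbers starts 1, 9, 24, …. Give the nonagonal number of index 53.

9699

The 53rd nonagonal number is n(7n−5)/2 with n = 53.
53·(7·53 − 5)/2 = 53·366/2 = 53·183 = 9699.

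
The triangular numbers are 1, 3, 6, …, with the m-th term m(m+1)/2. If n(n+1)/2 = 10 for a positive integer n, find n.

Set n(n+1)/2 = 10, giving n² + n − 20 = 0.
The discriminant is 1 + 8·10 = 81, and √81 = 9.
So n = (-1 + 9) / 2 = 8/2 = 4.

4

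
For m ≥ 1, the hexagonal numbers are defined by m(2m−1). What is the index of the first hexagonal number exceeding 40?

5

Solve n(2n−1) > 40 for integer n.
The largest n with value ≤ 40 is 4 (since 28 ≤ 40 < 45), so the first above is n = 5, value 45.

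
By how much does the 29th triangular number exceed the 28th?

29

Consecutive triangular numbers differ by n: T_{29} − T_{28} = 29.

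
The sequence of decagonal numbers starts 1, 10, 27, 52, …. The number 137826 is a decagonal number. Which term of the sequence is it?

186

Set n(4n−3) = 137826, giving 4n² − 3n − 137826 = 0.
The discriminant is 9 + 16·137826 = 2205225, and √2205225 = 1485.
So n = (3 + 1485) / 8 = 1488/8 = 186.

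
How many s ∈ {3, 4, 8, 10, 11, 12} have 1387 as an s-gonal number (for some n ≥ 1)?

s = 3: P(3, 52) = 1378 and P(3, 53) = 1431; 1387 is not s-gonal.
s = 4: P(4, 37) = 1369 and P(4, 38) = 1444; 1387 is not s-gonal.
s = 8: P(8, 21) = 1281 and P(8, 22) = 1408; 1387 is not s-gonal.
s = 10: P(10, 19) = 1387. ✓
s = 11: P(11, 17) = 1241 and P(11, 18) = 1395; 1387 is not s-gonal.
s = 12: P(12, 17) = 1377 and P(12, 18) = 1548; 1387 is not s-gonal.
Hits: s ∈ {10} → 1.

1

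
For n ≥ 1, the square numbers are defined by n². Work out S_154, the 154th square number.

The 154th square number is n² with n = 154.
154² = 23716.

23716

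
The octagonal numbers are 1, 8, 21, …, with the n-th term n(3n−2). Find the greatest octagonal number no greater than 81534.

81345

Solve n(3n−2) ≤ 81534 for integer n.
n = 165 gives 81345 ≤ 81534, while n = 166 gives 82336 > 81534; so the answer is 81345.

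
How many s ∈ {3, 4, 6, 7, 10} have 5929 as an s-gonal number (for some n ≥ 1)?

2

s = 3: P(3, 108) = 5886 and P(3, 109) = 5995; 5929 is not s-gonal.
s = 4: P(4, 77) = 5929. ✓
s = 6: P(6, 54) = 5778 and P(6, 55) = 5995; 5929 is not s-gonal.
s = 7: P(7, 49) = 5929. ✓
s = 10: P(10, 38) = 5662 and P(10, 39) = 5967; 5929 is not s-gonal.
Hits: s ∈ {4, 7} → 2.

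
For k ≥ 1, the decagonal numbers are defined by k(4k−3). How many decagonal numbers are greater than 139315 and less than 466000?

154

The n-th decagonal number is n(4n−3).
Smallest index with value > 139315: n = 188 (giving 140812).
Largest index with value < 466000: n = 341 (giving 464101).
Indices 188 through 341: 154 terms.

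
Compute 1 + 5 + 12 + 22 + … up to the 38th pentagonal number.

28158

Σ i(3i−1)/2 = (3Σi² − Σi) / 2 over i = 1..38.
Σi = 741 and Σi² = 19019.
(3·19019 − 1·741) / 2 = 56316/2 = 28158.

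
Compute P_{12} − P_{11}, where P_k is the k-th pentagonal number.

34

Consecutive pentagonal numbers differ by 3n − 2: here 3·12 − 2 = 34.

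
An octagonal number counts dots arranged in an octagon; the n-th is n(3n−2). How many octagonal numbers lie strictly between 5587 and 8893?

The n-th octagonal number is n(3n−2).
Smallest index with value > 5587: n = 44 (giving 5720).
Largest index with value < 8893: n = 54 (giving 8640).
Indices 44 through 54: 11 terms.

11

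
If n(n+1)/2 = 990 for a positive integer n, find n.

Set n(n+1)/2 = 990, giving n² + n − 1980 = 0.
The discriminant is 1 + 8·990 = 7921, and √7921 = 89.
So n = (-1 + 89) / 2 = 88/2 = 44.

44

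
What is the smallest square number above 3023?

3025

Solve n² > 3023 for integer n.
The largest n with value ≤ 3023 is 54 (since 2916 ≤ 3023 < 3025), so the first above is n = 55, value 3025.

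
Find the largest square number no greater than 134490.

Solve n² ≤ 134490 for integer n.
n = 366 gives 133956 ≤ 134490, while n = 367 gives 134689 > 134490; so the answer is 133956.

133956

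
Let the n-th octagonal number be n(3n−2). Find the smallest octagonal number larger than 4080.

Solve n(3n−2) > 4080 for integer n.
The largest n with value ≤ 4080 is 37 (since 4033 ≤ 4080 < 4256), so the first above is n = 38, value 4256.

4256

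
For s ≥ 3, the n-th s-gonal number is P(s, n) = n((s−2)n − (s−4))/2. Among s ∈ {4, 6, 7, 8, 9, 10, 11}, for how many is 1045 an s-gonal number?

1

s = 4: P(4, 32) = 1024 and P(4, 33) = 1089; 1045 is not s-gonal.
s = 6: P(6, 23) = 1035 and P(6, 24) = 1128; 1045 is not s-gonal.
s = 7: P(7, 20) = 970 and P(7, 21) = 1071; 1045 is not s-gonal.
s = 8: P(8, 19) = 1045. ✓
s = 9: P(9, 17) = 969 and P(9, 18) = 1089; 1045 is not s-gonal.
s = 10: P(10, 16) = 976 and P(10, 17) = 1105; 1045 is not s-gonal.
s = 11: P(11, 15) = 960 and P(11, 16) = 1096; 1045 is not s-gonal.
Hits: s ∈ {8} → 1.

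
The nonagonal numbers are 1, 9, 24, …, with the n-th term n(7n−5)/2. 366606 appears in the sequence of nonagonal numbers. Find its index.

324

Set n(7n−5)/2 = 366606, giving 7n² − 5n − 733212 = 0.
So n = (5 + 4531) / 14 = 4536/14 = 324.
Check: 324·(7·324 − 5)/2 = 366606. ✓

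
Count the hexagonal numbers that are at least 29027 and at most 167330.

The n-th hexagonal number is n(2n−1).
Smallest index with value ≥ 29027: n = 121 (giving 29161).
Largest index with value ≤ 167330: n = 289 (giving 166753).
Indices 121 through 289: 169 terms.

169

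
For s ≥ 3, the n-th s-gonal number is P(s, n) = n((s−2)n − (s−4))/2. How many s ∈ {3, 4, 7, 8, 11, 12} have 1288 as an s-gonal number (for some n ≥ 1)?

s = 3: P(3, 50) = 1275 and P(3, 51) = 1326; 1288 is not s-gonal.
s = 4: P(4, 35) = 1225 and P(4, 36) = 1296; 1288 is not s-gonal.
s = 7: P(7, 23) = 1288. ✓
s = 8: P(8, 21) = 1281 and P(8, 22) = 1408; 1288 is not s-gonal.
s = 11: P(11, 17) = 1241 and P(11, 18) = 1395; 1288 is not s-gonal.
s = 12: P(12, 16) = 1216 and P(12, 17) = 1377; 1288 is not s-gonal.
Hits: s ∈ {7} → 1.

1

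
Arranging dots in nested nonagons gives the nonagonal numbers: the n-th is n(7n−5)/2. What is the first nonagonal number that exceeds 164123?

164269

Solve n(7n−5)/2 > 164123 for integer n.
The largest n with value ≤ 164123 is 216 (since 162756 ≤ 164123 < 164269), so the first above is n = 217, value 164269.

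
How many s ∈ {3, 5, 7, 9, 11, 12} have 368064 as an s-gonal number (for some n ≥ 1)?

1

s = 3: P(3, 857) = 367653 and P(3, 858) = 368511; 368064 is not s-gonal.
s = 5: P(5, 495) = 367290 and P(5, 496) = 368776; 368064 is not s-gonal.
s = 7: P(7, 384) = 368064. ✓
s = 9: P(9, 324) = 366606 and P(9, 325) = 368875; 368064 is not s-gonal.
s = 11: P(11, 286) = 367081 and P(11, 287) = 369656; 368064 is not s-gonal.
s = 12: P(12, 271) = 366121 and P(12, 272) = 368832; 368064 is not s-gonal.
Hits: s ∈ {7} → 1.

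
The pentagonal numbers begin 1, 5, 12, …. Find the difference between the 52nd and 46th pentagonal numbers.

52·(3·52 − 1)/2 = 4030 and 46·(3·46 − 1)/2 = 3151.
Difference: 4030 − 3151 = 879.

879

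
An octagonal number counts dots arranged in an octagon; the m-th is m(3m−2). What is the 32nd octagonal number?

32·(3·32 − 2) = 32·94 = 3008.

3008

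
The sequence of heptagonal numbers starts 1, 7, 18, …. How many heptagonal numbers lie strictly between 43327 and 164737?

125

The n-th heptagonal number is n(5n−3)/2.
Smallest index with value > 43327: n = 132 (giving 43362).
Largest index with value < 164737: n = 256 (giving 163456).
Indices 132 through 256: 125 terms.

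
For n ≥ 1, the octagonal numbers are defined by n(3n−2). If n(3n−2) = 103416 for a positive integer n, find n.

Set n(3n−2) = 103416, giving 3n² − 2n − 103416 = 0.
The discriminant is 4 + 12·103416 = 1240996, and √1240996 = 1114.
So n = (2 + 1114) / 6 = 1116/6 = 186.

186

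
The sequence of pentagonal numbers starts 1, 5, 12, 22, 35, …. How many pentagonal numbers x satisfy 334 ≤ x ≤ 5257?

The n-th pentagonal number is n(3n−1)/2.
Smallest index with value ≥ 334: n = 16 (giving 376).
Largest index with value ≤ 5257: n = 59 (giving 5192).
Indices 16 through 59: 44 terms.

44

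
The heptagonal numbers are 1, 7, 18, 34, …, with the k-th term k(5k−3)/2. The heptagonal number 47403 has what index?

Set n(5n−3)/2 = 47403, giving 5n² − 3n − 94806 = 0.
The discriminant is 9 + 40·47403 = 1896129, and √1896129 = 1377.
So n = (3 + 1377) / 10 = 1380/10 = 138.
Check: 138·(5·138 − 3)/2 = 47403. ✓

138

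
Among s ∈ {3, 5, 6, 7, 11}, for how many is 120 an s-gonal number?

2

s = 3: P(3, 15) = 120. ✓
s = 5: P(5, 9) = 117 and P(5, 10) = 145; 120 is not s-gonal.
s = 6: P(6, 8) = 120. ✓
s = 7: P(7, 7) = 112 and P(7, 8) = 148; 120 is not s-gonal.
s = 11: P(11, 5) = 95 and P(11, 6) = 141; 120 is not s-gonal.
Hits: s ∈ {3, 6} → 2.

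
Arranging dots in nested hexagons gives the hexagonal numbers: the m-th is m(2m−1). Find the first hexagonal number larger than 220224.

221445

Solve n(2n−1) > 220224 for integer n.
The largest n with value ≤ 220224 is 332 (since 220116 ≤ 220224 < 221445), so the first above is n = 333, value 221445.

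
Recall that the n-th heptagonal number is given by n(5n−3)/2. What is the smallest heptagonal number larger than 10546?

10791

Solve n(5n−3)/2 > 10546 for integer n.
The largest n with value ≤ 10546 is 65 (since 10465 ≤ 10546 < 10791), so the first above is n = 66, value 10791.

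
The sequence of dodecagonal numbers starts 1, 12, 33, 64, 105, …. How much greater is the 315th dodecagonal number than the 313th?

315·(5·315 − 4) = 494865 and 313·(5·313 − 4) = 488593.
Difference: 494865 − 488593 = 6272.

6272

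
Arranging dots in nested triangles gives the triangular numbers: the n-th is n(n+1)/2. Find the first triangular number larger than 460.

465

Solve n(n+1)/2 > 460 for integer n.
The largest n with value ≤ 460 is 29 (since 435 ≤ 460 < 465), so the first above is n = 30, value 465.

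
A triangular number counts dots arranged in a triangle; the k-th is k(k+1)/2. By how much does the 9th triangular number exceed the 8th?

Consecutive triangular numbers differ by n: T_{9} − T_{8} = 9.

9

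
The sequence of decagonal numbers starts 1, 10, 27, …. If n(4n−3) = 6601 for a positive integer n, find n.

41

Set n(4n−3) = 6601, giving 4n² − 3n − 6601 = 0.
The discriminant is 9 + 16·6601 = 105625, and √105625 = 325.
So n = (3 + 325) / 8 = 328/8 = 41.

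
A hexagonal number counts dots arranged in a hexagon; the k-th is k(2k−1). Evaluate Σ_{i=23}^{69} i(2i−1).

214038

Σ i(2i−1) = 2Σi² − Σi over i = 23..69.
Σi = 2415 − 253 = 2162 and Σi² = 111895 − 3795 = 108100.
2·108100 − 1·2162 = 214038.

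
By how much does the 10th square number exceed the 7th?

10² = 100 and 7² = 49.
Difference: 100 − 49 = 51.

51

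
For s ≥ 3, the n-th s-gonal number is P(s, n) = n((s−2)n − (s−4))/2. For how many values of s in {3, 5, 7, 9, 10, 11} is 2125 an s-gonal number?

1

s = 3: P(3, 64) = 2080 and P(3, 65) = 2145; 2125 is not s-gonal.
s = 5: P(5, 37) = 2035 and P(5, 38) = 2147; 2125 is not s-gonal.
s = 7: P(7, 29) = 2059 and P(7, 30) = 2205; 2125 is not s-gonal.
s = 9: P(9, 25) = 2125. ✓
s = 10: P(10, 23) = 2047 and P(10, 24) = 2232; 2125 is not s-gonal.
s = 11: P(11, 22) = 2101 and P(11, 23) = 2300; 2125 is not s-gonal.
Hits: s ∈ {9} → 1.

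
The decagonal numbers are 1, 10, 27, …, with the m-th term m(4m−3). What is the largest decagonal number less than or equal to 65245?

Solve n(4n−3) ≤ 65245 for integer n.
n = 128 gives 65152 ≤ 65245, while n = 129 gives 66177 > 65245; so the answer is 65152.

65152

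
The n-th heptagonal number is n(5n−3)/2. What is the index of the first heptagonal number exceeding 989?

21

Solve n(5n−3)/2 > 989 for integer n.
The largest n with value ≤ 989 is 20 (since 970 ≤ 989 < 1071), so the first above is n = 21, value 1071.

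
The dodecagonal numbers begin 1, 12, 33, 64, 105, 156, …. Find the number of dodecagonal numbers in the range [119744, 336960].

105

The n-th dodecagonal number is n(5n−4).
Smallest index with value ≥ 119744: n = 156 (giving 121056).
Largest index with value ≤ 336960: n = 260 (giving 336960).
Indices 156 through 260: 105 terms.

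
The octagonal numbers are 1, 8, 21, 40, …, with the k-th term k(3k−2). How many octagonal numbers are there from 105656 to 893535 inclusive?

359

The n-th octagonal number is n(3n−2).
Smallest index with value ≥ 105656: n = 188 (giving 105656).
Largest index with value ≤ 893535: n = 546 (giving 893256).
Indices 188 through 546: 359 terms.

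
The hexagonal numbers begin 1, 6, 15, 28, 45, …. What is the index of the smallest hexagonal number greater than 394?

Solve n(2n−1) > 394 for integer n.
The largest n with value ≤ 394 is 14 (since 378 ≤ 394 < 435), so the first above is n = 15, value 435.

15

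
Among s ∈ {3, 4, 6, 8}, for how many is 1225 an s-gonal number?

s = 3: P(3, 49) = 1225. ✓
s = 4: P(4, 35) = 1225. ✓
s = 6: P(6, 25) = 1225. ✓
s = 8: P(8, 20) = 1160 and P(8, 21) = 1281; 1225 is not s-gonal.
Hits: s ∈ {3, 4, 6} → 3.

3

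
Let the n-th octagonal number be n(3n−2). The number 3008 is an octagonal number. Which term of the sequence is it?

Set n(3n−2) = 3008, giving 3n² − 2n − 3008 = 0.
The discriminant is 4 + 12·3008 = 36100, and √36100 = 190.
So n = (2 + 190) / 6 = 192/6 = 32.
Check: 32·(3·32 − 2) = 3008. ✓

32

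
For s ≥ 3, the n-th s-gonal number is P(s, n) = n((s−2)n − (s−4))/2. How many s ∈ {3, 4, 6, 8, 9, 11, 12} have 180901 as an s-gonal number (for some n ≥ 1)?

s = 3: P(3, 601) = 180901. ✓
s = 4: P(4, 425) = 180625 and P(4, 426) = 181476; 180901 is not s-gonal.
s = 6: P(6, 301) = 180901. ✓
s = 8: P(8, 245) = 179585 and P(8, 246) = 181056; 180901 is not s-gonal.
s = 9: P(9, 227) = 179784 and P(9, 228) = 181374; 180901 is not s-gonal.
s = 11: P(11, 200) = 179300 and P(11, 201) = 181101; 180901 is not s-gonal.
s = 12: P(12, 190) = 179740 and P(12, 191) = 181641; 180901 is not s-gonal.
Hits: s ∈ {3, 6} → 2.

2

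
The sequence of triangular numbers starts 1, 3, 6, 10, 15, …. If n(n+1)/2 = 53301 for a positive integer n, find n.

Set n(n+1)/2 = 53301, giving n² + n − 106602 = 0.
The discriminant is 1 + 8·53301 = 426409, and √426409 = 653.
So n = (-1 + 653) / 2 = 652/2 = 326.
Check: 326·327/2 = 53301. ✓

326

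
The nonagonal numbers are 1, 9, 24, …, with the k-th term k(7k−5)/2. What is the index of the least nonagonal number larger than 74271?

Solve n(7n−5)/2 > 74271 for integer n.
The largest n with value ≤ 74271 is 146 (since 74241 ≤ 74271 < 75264), so the first above is n = 147, value 75264.

147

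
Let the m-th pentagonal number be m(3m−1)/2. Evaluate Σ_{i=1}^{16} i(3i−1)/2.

2176

Σ i(3i−1)/2 = (3Σi² − Σi) / 2 over i = 1..16.
Σi = 136 and Σi² = 1496.
(3·1496 − 1·136) / 2 = 4352/2 = 2176.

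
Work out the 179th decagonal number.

127627

The 179th decagonal number is n(4n−3) with n = 179.
179·(4·179 − 3) = 179·713 = 127627.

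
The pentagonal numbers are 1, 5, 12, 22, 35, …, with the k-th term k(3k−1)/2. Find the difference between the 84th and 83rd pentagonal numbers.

Consecutive pentagonal numbers differ by 3n − 2: here 3·84 − 2 = 250.

250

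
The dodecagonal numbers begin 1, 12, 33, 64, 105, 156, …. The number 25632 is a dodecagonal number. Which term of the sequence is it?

Set n(5n−4) = 25632, giving 5n² − 4n − 25632 = 0.
So n = (4 + 716) / 10 = 720/10 = 72.

72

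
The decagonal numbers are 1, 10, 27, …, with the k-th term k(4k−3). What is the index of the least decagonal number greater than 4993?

Solve n(4n−3) > 4993 for integer n.
The largest n with value ≤ 4993 is 35 (since 4795 ≤ 4993 < 5076), so the first above is n = 36, value 5076.

36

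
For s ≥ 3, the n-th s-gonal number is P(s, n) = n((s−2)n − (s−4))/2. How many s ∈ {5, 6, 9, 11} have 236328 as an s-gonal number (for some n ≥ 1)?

1

s = 5: P(5, 397) = 236215 and P(5, 398) = 237407; 236328 is not s-gonal.
s = 6: P(6, 344) = 236328. ✓
s = 9: P(9, 260) = 235950 and P(9, 261) = 237771; 236328 is not s-gonal.
s = 11: P(11, 229) = 235183 and P(11, 230) = 237245; 236328 is not s-gonal.
Hits: s ∈ {6} → 1.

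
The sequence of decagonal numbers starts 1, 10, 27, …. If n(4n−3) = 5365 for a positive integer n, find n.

Set n(4n−3) = 5365, giving 4n² − 3n − 5365 = 0.
So n = (3 + 293) / 8 = 296/8 = 37.

37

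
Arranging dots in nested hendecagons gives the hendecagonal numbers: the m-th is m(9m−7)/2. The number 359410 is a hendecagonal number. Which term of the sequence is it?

283

Set n(9n−7)/2 = 359410, giving 9n² − 7n − 718820 = 0.
So n = (7 + 5087) / 18 = 5094/18 = 283.
Check: 283·(9·283 − 7)/2 = 359410. ✓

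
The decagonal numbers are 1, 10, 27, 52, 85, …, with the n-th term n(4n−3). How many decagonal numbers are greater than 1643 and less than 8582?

The n-th decagonal number is n(4n−3).
Smallest index with value > 1643: n = 21 (giving 1701).
Largest index with value < 8582: n = 46 (giving 8326).
Indices 21 through 46: 26 terms.

26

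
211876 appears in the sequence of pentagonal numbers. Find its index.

Set n(3n−1)/2 = 211876, giving 3n² − n − 423752 = 0.
So n = (1 + 2255) / 6 = 2256/6 = 376.

376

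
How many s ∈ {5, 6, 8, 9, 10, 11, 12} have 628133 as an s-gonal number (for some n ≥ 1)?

1

s = 5: P(5, 647) = 627590 and P(5, 648) = 629532; 628133 is not s-gonal.
s = 6: P(6, 560) = 626640 and P(6, 561) = 628881; 628133 is not s-gonal.
s = 8: P(8, 457) = 625633 and P(8, 458) = 628376; 628133 is not s-gonal.
s = 9: P(9, 423) = 625194 and P(9, 424) = 628156; 628133 is not s-gonal.
s = 10: P(10, 396) = 626076 and P(10, 397) = 629245; 628133 is not s-gonal.
s = 11: P(11, 374) = 628133. ✓
s = 12: P(12, 354) = 625164 and P(12, 355) = 628705; 628133 is not s-gonal.
Hits: s ∈ {11} → 1.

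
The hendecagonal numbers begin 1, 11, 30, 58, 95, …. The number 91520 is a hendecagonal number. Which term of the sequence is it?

143

Set n(9n−7)/2 = 91520, giving 9n² − 7n − 183040 = 0.
The discriminant is 49 + 72·91520 = 6589489, and √6589489 = 2567.
So n = (7 + 2567) / 18 = 2574/18 = 143.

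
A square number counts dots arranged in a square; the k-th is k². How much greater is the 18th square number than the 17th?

35

n² − (n−1)² = 2n − 1, so 18² − 17² = 2·18 − 1 = 35.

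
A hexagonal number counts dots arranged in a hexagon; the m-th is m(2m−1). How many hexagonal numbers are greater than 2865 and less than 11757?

The n-th hexagonal number is n(2n−1).
Smallest index with value > 2865: n = 39 (giving 3003).
Largest index with value < 11757: n = 76 (giving 11476).
Indices 39 through 76: 38 terms.

38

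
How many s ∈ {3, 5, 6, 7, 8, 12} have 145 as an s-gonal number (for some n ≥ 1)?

s = 3: P(3, 16) = 136 and P(3, 17) = 153; 145 is not s-gonal.
s = 5: P(5, 10) = 145. ✓
s = 6: P(6, 8) = 120 and P(6, 9) = 153; 145 is not s-gonal.
s = 7: P(7, 7) = 112 and P(7, 8) = 148; 145 is not s-gonal.
s = 8: P(8, 7) = 133 and P(8, 8) = 176; 145 is not s-gonal.
s = 12: P(12, 5) = 105 and P(12, 6) = 156; 145 is not s-gonal.
Hits: s ∈ {5} → 1.

1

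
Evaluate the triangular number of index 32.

The 32nd triangular number is n(n+1)/2 with n = 32.
32·33/2 = 1056/2 = 528.

528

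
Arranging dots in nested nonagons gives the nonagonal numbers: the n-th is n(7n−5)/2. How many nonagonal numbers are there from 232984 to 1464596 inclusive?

The n-th nonagonal number is n(7n−5)/2.
Smallest index with value ≥ 232984: n = 259 (giving 234136).
Largest index with value ≤ 1464596: n = 647 (giving 1463514).
Indices 259 through 647: 389 terms.

389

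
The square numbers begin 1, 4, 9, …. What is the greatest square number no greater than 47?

36

Solve n² ≤ 47 for integer n.
n = 6 gives 36 ≤ 47, while n = 7 gives 49 > 47; so the answer is 36.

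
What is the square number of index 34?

1156

The 34th square number is n² with n = 34.
34² = 1156.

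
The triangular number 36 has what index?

8

Set n(n+1)/2 = 36, giving n² + n − 72 = 0.
The discriminant is 1 + 8·36 = 289, and √289 = 17.
So n = (-1 + 17) / 2 = 16/2 = 8.
Check: 8·9/2 = 36. ✓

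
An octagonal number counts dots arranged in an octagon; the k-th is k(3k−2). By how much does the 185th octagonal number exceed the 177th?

185·(3·185 − 2) = 102305 and 177·(3·177 − 2) = 93633.
Difference: 102305 − 93633 = 8672.

8672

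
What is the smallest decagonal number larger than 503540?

Solve n(4n−3) > 503540 for integer n.
The largest n with value ≤ 503540 is 355 (since 503035 ≤ 503540 < 505876), so the first above is n = 356, value 505876.

505876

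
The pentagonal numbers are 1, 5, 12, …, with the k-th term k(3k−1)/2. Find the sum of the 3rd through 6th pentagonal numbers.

120

Σ i(3i−1)/2 = (3Σi² − Σi) / 2 over i = 3..6.
Σi = 21 − 3 = 18 and Σi² = 91 − 5 = 86.
(3·86 − 1·18) / 2 = 240/2 = 120.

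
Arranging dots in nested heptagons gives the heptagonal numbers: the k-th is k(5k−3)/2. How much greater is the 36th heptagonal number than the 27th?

1404

36·(5·36 − 3)/2 = 3186 and 27·(5·27 − 3)/2 = 1782.
Difference: 3186 − 1782 = 1404.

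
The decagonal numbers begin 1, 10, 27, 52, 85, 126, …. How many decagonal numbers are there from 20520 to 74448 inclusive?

The n-th decagonal number is n(4n−3).
Smallest index with value ≥ 20520: n = 72 (giving 20520).
Largest index with value ≤ 74448: n = 136 (giving 73576).
Indices 72 through 136: 65 terms.

65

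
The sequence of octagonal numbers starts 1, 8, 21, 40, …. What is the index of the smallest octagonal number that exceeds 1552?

Solve n(3n−2) > 1552 for integer n.
The largest n with value ≤ 1552 is 23 (since 1541 ≤ 1552 < 1680), so the first above is n = 24, value 1680.

24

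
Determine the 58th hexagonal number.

The 58th hexagonal number is n(2n−1) with n = 58.
58·(2·58 − 1) = 58·115 = 6670.

6670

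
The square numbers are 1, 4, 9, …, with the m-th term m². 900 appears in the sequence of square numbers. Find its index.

We need n² = 900, so n = √900 = 30.

30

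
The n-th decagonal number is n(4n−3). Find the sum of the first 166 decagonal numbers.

6112701

Σ i(4i−3) = 4Σi² − 3Σi over i = 1..166.
Σi = 13861 and Σi² = 1538571.
4·1538571 − 3·13861 = 6112701.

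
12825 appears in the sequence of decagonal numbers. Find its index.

57

Set n(4n−3) = 12825, giving 4n² − 3n − 12825 = 0.
The discriminant is 9 + 16·12825 = 205209, and √205209 = 453.
So n = (3 + 453) / 8 = 456/8 = 57.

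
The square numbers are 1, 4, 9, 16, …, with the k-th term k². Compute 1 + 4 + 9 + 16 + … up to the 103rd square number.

369564

Σ_{i=1}^{103} i² = 103·104·207/6 = 369564.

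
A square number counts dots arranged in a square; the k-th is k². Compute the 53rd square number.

2809

The 53rd square number is n² with n = 53.
53² = 2809.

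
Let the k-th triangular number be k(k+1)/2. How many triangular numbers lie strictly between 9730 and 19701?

58

The n-th triangular number is n(n+1)/2.
Smallest index with value > 9730: n = 140 (giving 9870).
Largest index with value < 19701: n = 197 (giving 19503).
Indices 140 through 197: 58 terms.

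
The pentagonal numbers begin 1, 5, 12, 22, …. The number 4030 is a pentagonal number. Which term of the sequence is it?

52

Set n(3n−1)/2 = 4030, giving 3n² − n − 8060 = 0.
The discriminant is 1 + 24·4030 = 96721, and √96721 = 311.
So n = (1 + 311) / 6 = 312/6 = 52.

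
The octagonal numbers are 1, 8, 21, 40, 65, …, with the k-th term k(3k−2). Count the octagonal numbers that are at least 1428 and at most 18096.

56

The n-th octagonal number is n(3n−2).
Smallest index with value ≥ 1428: n = 23 (giving 1541).
Largest index with value ≤ 18096: n = 78 (giving 18096).
Indices 23 through 78: 56 terms.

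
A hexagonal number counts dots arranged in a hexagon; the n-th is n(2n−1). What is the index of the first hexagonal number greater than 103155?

228

Solve n(2n−1) > 103155 for integer n.
The largest n with value ≤ 103155 is 227 (since 102831 ≤ 103155 < 103740), so the first above is n = 228, value 103740.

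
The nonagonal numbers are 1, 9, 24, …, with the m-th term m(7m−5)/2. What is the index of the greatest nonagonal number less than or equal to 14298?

Solve n(7n−5)/2 ≤ 14298 for integer n.
n = 64 gives 14176 ≤ 14298, while n = 65 gives 14625 > 14298; so the answer is index 64.

64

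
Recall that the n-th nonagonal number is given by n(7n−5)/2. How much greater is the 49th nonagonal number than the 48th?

Consecutive nonagonal numbers differ by 7n − 6: here 7·49 − 6 = 337.

337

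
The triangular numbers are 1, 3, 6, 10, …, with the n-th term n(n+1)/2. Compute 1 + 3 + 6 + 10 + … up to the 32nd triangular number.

5984

Σ i(i+1)/2 = (Σi² + Σi) / 2 over i = 1..32.
Σi = 528 and Σi² = 11440.
(1·11440 + 1·528) / 2 = 11968/2 = 5984.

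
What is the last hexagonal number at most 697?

Solve n(2n−1) ≤ 697 for integer n.
n = 18 gives 630 ≤ 697, while n = 19 gives 703 > 697; so the answer is 630.

630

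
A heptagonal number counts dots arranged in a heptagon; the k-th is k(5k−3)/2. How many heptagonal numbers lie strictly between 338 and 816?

7

The n-th heptagonal number is n(5n−3)/2.
Smallest index with value > 338: n = 12 (giving 342).
Largest index with value < 816: n = 18 (giving 783).
Indices 12 through 18: 7 terms.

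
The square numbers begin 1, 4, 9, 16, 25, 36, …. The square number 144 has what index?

12

We need n² = 144, so n = √144 = 12.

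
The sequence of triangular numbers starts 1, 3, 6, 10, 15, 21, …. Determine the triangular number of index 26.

The 26th triangular number is n(n+1)/2 with n = 26.
26·27/2 = 702/2 = 351.

351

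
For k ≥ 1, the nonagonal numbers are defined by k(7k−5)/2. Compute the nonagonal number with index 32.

The 32nd nonagonal number is n(7n−5)/2 with n = 32.
32·(7·32 − 5)/2 = 32·219/2 = 3504.

3504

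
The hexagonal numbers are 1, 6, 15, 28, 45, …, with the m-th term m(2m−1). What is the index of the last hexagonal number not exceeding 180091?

Solve n(2n−1) ≤ 180091 for integer n.
n = 300 gives 179700 ≤ 180091, while n = 301 gives 180901 > 180091; so the answer is index 300.

300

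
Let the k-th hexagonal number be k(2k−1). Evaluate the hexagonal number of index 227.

The 227th hexagonal number is n(2n−1) with n = 227.
227·(2·227 − 1) = 227·453 = 102831.

102831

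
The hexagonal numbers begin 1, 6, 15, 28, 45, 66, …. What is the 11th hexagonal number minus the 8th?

11·(2·11 − 1) = 231 and 8·(2·8 − 1) = 120.
Difference: 231 − 120 = 111.

111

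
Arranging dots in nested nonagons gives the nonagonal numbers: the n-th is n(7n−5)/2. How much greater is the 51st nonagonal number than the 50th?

Consecutive nonagonal numbers differ by 7n − 6: here 7·51 − 6 = 351.

351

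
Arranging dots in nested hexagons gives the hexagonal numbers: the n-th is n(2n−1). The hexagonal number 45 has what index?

Set n(2n−1) = 45, giving 2n² − n − 45 = 0.
The discriminant is 1 + 8·45 = 361, and √361 = 19.
So n = (1 + 19) / 4 = 20/4 = 5.
Check: 5·(2·5 − 1) = 45. ✓

5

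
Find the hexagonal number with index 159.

The 159th hexagonal number is n(2n−1) with n = 159.
159·(2·159 − 1) = 159·317 = 50403.

50403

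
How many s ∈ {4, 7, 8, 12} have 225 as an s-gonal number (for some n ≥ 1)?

s = 4: P(4, 15) = 225. ✓
s = 7: P(7, 9) = 189 and P(7, 10) = 235; 225 is not s-gonal.
s = 8: P(8, 9) = 225. ✓
s = 12: P(12, 7) = 217 and P(12, 8) = 288; 225 is not s-gonal.
Hits: s ∈ {4, 8} → 2.

2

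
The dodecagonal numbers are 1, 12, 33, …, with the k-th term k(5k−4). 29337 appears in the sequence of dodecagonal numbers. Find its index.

77

Set n(5n−4) = 29337, giving 5n² − 4n − 29337 = 0.
The discriminant is 16 + 20·29337 = 586756, and √586756 = 766.
So n = (4 + 766) / 10 = 770/10 = 77.
Check: 77·(5·77 − 4) = 29337. ✓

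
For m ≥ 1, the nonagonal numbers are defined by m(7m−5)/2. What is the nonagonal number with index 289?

The 289th nonagonal number is n(7n−5)/2 with n = 289.
289·(7·289 − 5)/2 = 289·2018/2 = 289·1009 = 291601.

291601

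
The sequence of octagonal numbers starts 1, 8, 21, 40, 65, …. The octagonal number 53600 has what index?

Set n(3n−2) = 53600, giving 3n² − 2n − 53600 = 0.
So n = (2 + 802) / 6 = 804/6 = 134.

134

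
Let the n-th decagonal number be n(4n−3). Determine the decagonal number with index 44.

44·(4·44 − 3) = 44·173 = 7612.

7612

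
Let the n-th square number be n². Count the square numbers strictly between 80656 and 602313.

492

The n-th square number is n².
Smallest index with value > 80656: n = 285 (giving 81225).
Largest index with value < 602313: n = 776 (giving 602176).
Indices 285 through 776: 492 terms.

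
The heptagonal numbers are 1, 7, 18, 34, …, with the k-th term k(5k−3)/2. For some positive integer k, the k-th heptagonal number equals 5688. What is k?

Set n(5n−3)/2 = 5688, giving 5n² − 3n − 11376 = 0.
The discriminant is 9 + 40·5688 = 227529, and √227529 = 477.
So n = (3 + 477) / 10 = 480/10 = 48.
Check: 48·(5·48 − 3)/2 = 5688. ✓

48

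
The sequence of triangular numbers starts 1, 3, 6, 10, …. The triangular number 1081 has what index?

Set n(n+1)/2 = 1081, giving n² + n − 2162 = 0.
The discriminant is 1 + 8·1081 = 8649, and √8649 = 93.
So n = (-1 + 93) / 2 = 92/2 = 46.

46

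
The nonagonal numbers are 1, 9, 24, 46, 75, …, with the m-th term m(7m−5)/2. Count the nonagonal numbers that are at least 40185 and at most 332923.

The n-th nonagonal number is n(7n−5)/2.
Smallest index with value ≥ 40185: n = 108 (giving 40554).
Largest index with value ≤ 332923: n = 308 (giving 331254).
Indices 108 through 308: 201 terms.

201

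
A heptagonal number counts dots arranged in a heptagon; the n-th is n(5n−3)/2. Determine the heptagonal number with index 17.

697

The 17th heptagonal number is n(5n−3)/2 with n = 17.
17·(5·17 − 3)/2 = 17·82/2 = 17·41 = 697.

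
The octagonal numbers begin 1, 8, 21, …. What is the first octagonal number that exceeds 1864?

1976

Solve n(3n−2) > 1864 for integer n.
The largest n with value ≤ 1864 is 25 (since 1825 ≤ 1864 < 1976), so the first above is n = 26, value 1976.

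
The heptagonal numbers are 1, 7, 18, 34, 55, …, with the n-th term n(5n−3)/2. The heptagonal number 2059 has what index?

Set n(5n−3)/2 = 2059, giving 5n² − 3n − 4118 = 0.
So n = (3 + 287) / 10 = 290/10 = 29.

29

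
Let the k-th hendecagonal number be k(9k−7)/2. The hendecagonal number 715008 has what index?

Set n(9n−7)/2 = 715008, giving 9n² − 7n − 1430016 = 0.
The discriminant is 49 + 72·715008 = 51480625, and √51480625 = 7175.
So n = (7 + 7175) / 18 = 7182/18 = 399.
Check: 399·(9·399 − 7)/2 = 715008. ✓

399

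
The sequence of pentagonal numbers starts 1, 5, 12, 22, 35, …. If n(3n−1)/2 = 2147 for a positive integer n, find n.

38

Set n(3n−1)/2 = 2147, giving 3n² − n − 4294 = 0.
The discriminant is 1 + 24·2147 = 51529, and √51529 = 227.
So n = (1 + 227) / 6 = 228/6 = 38.
Check: 38·(3·38 − 1)/2 = 2147. ✓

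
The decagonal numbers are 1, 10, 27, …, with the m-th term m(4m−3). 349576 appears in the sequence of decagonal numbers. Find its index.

296

Set n(4n−3) = 349576, giving 4n² − 3n − 349576 = 0.
The discriminant is 9 + 16·349576 = 5593225, and √5593225 = 2365.
So n = (3 + 2365) / 8 = 2368/8 = 296.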